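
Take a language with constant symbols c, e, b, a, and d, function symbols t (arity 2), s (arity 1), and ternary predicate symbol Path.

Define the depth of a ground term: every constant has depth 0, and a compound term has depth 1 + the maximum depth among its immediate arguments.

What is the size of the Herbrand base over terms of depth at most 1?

42875

First count ground terms of depth ≤ 1.
Write N_k for the number of ground terms of depth ≤ k. A term of depth ≤ k is either a constant or a function symbol applied to arguments of depth ≤ k−1, so N_k = 5 + N_{k-1}^2 + N_{k-1}.
N_0 = 5
N_1 = 5 + 5^2 + 5 = 35
So |H| = 35.
Each predicate of arity r yields |H|^r ground atoms (one per choice of an r-tuple from H):
  Path: 35^3 = 42875
Total ground atoms: 42875.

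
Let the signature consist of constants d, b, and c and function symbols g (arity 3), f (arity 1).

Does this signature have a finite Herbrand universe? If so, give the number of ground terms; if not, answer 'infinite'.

infinite

The signature has at least one function symbol (g, arity 3) and at least one constant (d).
Iterating g gives infinitely many distinct ground terms: d, g(d, d, d), g(g(d, d, d), g(d, d, d), g(d, d, d)), ...
So the Herbrand universe is infinite.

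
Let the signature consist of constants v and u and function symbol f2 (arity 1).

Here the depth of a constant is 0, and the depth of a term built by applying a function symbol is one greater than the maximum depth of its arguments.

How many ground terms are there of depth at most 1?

Count level by level. With function symbols f2/1, the terms of depth ≤ k are the 2 constants together with each function applied to depth-≤(k−1) tuples, so N_k = 2 + N_{k-1}.
N_0 = 2
N_1 = 2 + 2 = 4
Explicitly: v, u, f2(v), f2(u).

4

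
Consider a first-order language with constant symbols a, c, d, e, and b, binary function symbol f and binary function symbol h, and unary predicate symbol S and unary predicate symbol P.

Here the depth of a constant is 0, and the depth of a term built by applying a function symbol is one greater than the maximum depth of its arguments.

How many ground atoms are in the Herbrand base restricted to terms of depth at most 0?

First count ground terms of depth ≤ 0.
Write N_k for the number of ground terms of depth ≤ k. A term of depth ≤ k is either a constant or a function symbol applied to arguments of depth ≤ k−1, so N_k = 5 + N_{k-1}^2 + N_{k-1}^2.
N_0 = 5
So |H| = 5.
For each predicate symbol, the number of ground atoms is |H| raised to its arity; summing:
  S: 5;  P: 5
Total ground atoms: 5 + 5 = 10.

10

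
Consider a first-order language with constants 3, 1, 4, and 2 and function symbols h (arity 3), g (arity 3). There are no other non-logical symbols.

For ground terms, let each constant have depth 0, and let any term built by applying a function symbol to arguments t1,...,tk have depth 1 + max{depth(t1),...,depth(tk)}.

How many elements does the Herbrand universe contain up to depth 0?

If N_k denotes the number of depth-≤k ground terms, the 4 constants give N_0 = 4, and each function symbol of arity r contributes N_{k-1}^r new terms at level k: N_k = 4 + N_{k-1}^3 + N_{k-1}^3.
N_0 = 4

4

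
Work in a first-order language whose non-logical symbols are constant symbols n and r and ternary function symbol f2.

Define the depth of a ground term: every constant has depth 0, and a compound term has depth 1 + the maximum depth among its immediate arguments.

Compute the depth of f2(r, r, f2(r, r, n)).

2

depth(f2(r, r, n)) = 1 + max(0, 0, 0) = 1
depth(f2(r, r, f2(r, r, n))) = 1 + max(0, 0, 1) = 2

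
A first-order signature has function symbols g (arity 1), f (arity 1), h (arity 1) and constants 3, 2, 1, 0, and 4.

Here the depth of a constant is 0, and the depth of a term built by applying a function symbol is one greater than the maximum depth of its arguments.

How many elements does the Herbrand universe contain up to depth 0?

5

Let N_k count ground terms of depth at most k. Each non-constant term of depth ≤ k is some function symbol applied to depth-≤(k−1) arguments, giving N_k = 5 + N_{k-1} + N_{k-1} + N_{k-1}.
N_0 = 5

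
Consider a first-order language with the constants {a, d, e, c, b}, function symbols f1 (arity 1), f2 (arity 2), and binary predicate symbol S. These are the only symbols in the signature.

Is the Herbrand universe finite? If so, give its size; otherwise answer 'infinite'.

The signature has at least one function symbol (f1, arity 1) and at least one constant (a).
Iterating f1 gives infinitely many distinct ground terms: a, f1(a), f1(f1(a)), ...
So the Herbrand universe is infinite.

infinite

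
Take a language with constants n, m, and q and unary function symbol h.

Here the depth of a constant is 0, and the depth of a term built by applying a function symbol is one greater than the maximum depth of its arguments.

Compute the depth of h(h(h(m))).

3

depth(h(m)) = 1 + depth(m) = 1 + 0 = 1
depth(h(h(m))) = 1 + depth(h(m)) = 1 + 1 = 2
depth(h(h(h(m)))) = 1 + depth(h(h(m))) = 1 + 2 = 3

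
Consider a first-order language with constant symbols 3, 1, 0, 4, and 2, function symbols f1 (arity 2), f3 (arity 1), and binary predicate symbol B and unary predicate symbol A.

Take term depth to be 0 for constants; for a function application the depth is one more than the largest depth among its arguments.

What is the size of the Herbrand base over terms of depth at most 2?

First count ground terms of depth ≤ 2.
Let N_k count ground terms of depth at most k. Each non-constant term of depth ≤ k is some function symbol applied to depth-≤(k−1) arguments, giving N_k = 5 + N_{k-1}^2 + N_{k-1}.
N_0 = 5
N_1 = 5 + 5^2 + 5 = 35
N_2 = 5 + 35^2 + 35 = 1265
So |H| = 1265.
Ground atoms are formed by filling each argument slot of a predicate with a term from H, so an r-ary predicate gives |H|^r atoms:
  B: 1265^2 = 1600225;  A: 1265
Total ground atoms: 1600225 + 1265 = 1601490.

1601490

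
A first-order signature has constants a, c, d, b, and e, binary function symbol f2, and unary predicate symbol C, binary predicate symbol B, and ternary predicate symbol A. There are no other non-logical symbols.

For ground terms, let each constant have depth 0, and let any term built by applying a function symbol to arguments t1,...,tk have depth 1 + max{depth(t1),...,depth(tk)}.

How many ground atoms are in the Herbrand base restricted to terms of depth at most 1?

27930

First count ground terms of depth ≤ 1.
Count level by level. With function symbols f2/2, the terms of depth ≤ k are the 5 constants together with each function applied to depth-≤(k−1) tuples, so N_k = 5 + N_{k-1}^2.
N_0 = 5
N_1 = 5 + 5^2 = 30
So |H| = 30.
For each predicate symbol, the number of ground atoms is |H| raised to its arity; summing:
  C: 30;  B: 30^2 = 900;  A: 30^3 = 27000
Total ground atoms: 30 + 900 + 27000 = 27930.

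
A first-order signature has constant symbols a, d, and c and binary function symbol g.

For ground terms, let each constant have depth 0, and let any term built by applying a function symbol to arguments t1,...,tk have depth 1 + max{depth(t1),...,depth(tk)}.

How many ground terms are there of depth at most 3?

If N_k denotes the number of depth-≤k ground terms, the 3 constants give N_0 = 3, and each function symbol of arity r contributes N_{k-1}^r new terms at level k: N_k = 3 + N_{k-1}^2.
N_0 = 3
N_1 = 3 + 3^2 = 12
N_2 = 3 + 12^2 = 147
N_3 = 3 + 147^2 = 21612

21612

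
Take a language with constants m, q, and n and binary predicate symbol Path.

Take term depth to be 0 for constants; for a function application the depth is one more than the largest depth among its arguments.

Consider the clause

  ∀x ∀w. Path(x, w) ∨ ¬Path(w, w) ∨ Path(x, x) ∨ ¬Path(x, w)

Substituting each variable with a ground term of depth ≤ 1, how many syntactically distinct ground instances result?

Ground terms of depth ≤ 1:
  With no function symbols every ground term is a constant, so there are exactly 3 ground terms at every depth bound.
  N_0 = 3
  N_1 = 3
  Explicitly: m, q, n.
So there are 3 ground terms available for substitution.
Each of x, w ranges independently over the available ground terms, and distinct assignments produce distinct instances.
Number of ground instances = 3^2 = 9.

9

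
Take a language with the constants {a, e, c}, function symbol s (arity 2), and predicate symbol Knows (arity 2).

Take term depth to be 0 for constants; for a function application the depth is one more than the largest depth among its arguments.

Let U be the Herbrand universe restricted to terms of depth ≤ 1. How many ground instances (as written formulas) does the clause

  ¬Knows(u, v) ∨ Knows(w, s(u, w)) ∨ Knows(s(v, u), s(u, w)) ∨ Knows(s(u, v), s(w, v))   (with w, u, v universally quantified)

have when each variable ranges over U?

1728

Ground terms of depth ≤ 1:
  Write N_k for the number of ground terms of depth ≤ k. A term of depth ≤ k is either a constant or a function symbol applied to arguments of depth ≤ k−1, so N_k = 3 + N_{k-1}^2.
  N_0 = 3
  N_1 = 3 + 3^2 = 12
So there are 12 ground terms available for substitution.
The clause has 3 distinct variables (w, u, v), each appearing in the body. In the free term algebra distinct substitutions yield syntactically distinct ground instances.
Number of ground instances = 12^3 = 1728.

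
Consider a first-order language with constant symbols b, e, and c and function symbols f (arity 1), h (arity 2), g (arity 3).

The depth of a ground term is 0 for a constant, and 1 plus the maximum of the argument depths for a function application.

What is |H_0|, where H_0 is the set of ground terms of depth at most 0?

3

Let N_k count ground terms of depth at most k. Each non-constant term of depth ≤ k is some function symbol applied to depth-≤(k−1) arguments, giving N_k = 3 + N_{k-1} + N_{k-1}^2 + N_{k-1}^3.
N_0 = 3
Explicitly: b, e, c.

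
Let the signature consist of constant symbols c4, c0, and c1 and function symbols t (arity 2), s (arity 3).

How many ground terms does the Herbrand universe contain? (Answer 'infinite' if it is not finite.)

The signature has at least one function symbol (t, arity 2) and at least one constant (c4).
Iterating t gives infinitely many distinct ground terms: c4, t(c4, c4), t(t(c4, c4), t(c4, c4)), ...
So the Herbrand universe is infinite.

infinite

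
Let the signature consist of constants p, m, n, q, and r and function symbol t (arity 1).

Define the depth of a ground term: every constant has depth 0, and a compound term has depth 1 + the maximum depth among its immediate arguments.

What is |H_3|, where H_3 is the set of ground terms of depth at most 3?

20

Count level by level. With function symbols t/1, the terms of depth ≤ k are the 5 constants together with each function applied to depth-≤(k−1) tuples, so N_k = 5 + N_{k-1}.
N_0 = 5
N_1 = 5 + 5 = 10
N_2 = 5 + 10 = 15
N_3 = 5 + 15 = 20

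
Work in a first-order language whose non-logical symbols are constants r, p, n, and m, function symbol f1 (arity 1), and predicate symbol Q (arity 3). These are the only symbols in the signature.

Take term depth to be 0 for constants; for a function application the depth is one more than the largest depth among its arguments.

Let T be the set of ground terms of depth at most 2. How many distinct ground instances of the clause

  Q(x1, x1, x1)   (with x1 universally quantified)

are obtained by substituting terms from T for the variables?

Ground terms of depth ≤ 2:
  Count level by level. With function symbols f1/1, the terms of depth ≤ k are the 4 constants together with each function applied to depth-≤(k−1) tuples, so N_k = 4 + N_{k-1}.
  N_0 = 4
  N_1 = 4 + 4 = 8
  N_2 = 4 + 8 = 12
  Explicitly: r, p, n, m, f1(r), f1(p), f1(n), f1(m), f1(f1(r)), f1(f1(p)), f1(f1(n)), f1(f1(m)).
So there are 12 ground terms available for substitution.
The body mentions the single quantified variable x1; since ground terms form a free algebra, no two substitutions collapse to the same formula.
Number of ground instances = 12.

12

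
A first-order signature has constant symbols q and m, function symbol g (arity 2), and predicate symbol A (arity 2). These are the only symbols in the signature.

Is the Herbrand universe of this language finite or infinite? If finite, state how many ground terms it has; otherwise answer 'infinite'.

The signature has at least one function symbol (g, arity 2) and at least one constant (q).
Iterating g gives infinitely many distinct ground terms: q, g(q, q), g(g(q, q), g(q, q)), ...
So the Herbrand universe is infinite.

infinite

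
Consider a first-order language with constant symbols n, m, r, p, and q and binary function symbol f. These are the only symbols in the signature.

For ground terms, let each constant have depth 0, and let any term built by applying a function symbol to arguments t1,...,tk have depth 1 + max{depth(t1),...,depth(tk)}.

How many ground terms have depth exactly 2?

875

Write N_k for the number of ground terms of depth ≤ k. A term of depth ≤ k is either a constant or a function symbol applied to arguments of depth ≤ k−1, so N_k = 5 + N_{k-1}^2.
N_0 = 5
N_1 = 5 + 5^2 = 30
N_2 = 5 + 30^2 = 905
Terms of depth exactly 2: N_2 − N_1 = 905 − 30 = 875.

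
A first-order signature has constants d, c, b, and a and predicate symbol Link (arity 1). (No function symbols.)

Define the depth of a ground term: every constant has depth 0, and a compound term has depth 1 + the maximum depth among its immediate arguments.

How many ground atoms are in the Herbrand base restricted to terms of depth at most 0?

First count ground terms of depth ≤ 0.
With no function symbols every ground term is a constant, so there are exactly 4 ground terms at every depth bound.
N_0 = 4
Explicitly: d, c, b, a.
So |H| = 4.
For each predicate symbol, the number of ground atoms is |H| raised to its arity; summing:
  Link: 4
Total ground atoms: 4.

4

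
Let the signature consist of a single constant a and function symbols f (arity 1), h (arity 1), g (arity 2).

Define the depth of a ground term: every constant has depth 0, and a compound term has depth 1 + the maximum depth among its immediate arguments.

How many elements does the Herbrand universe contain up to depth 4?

Let N_k count ground terms of depth at most k. Each non-constant term of depth ≤ k is some function symbol applied to depth-≤(k−1) arguments, giving N_k = 1 + N_{k-1} + N_{k-1} + N_{k-1}^2.
N_0 = 1
N_1 = 1 + 1 + 1 + 1^2 = 4
N_2 = 1 + 4 + 4 + 4^2 = 25
N_3 = 1 + 25 + 25 + 25^2 = 676
N_4 = 1 + 676 + 676 + 676^2 = 458329

458329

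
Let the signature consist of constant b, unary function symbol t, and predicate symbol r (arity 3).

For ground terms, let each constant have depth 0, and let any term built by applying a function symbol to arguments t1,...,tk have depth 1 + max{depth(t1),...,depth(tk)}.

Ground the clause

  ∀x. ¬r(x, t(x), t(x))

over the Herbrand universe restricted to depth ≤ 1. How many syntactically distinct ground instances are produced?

2

Ground terms of depth ≤ 1:
  Let N_k count ground terms of depth at most k. Each non-constant term of depth ≤ k is some function symbol applied to depth-≤(k−1) arguments, giving N_k = 1 + N_{k-1}.
  N_0 = 1
  N_1 = 1 + 1 = 2
  Explicitly: b, t(b).
So there are 2 ground terms available for substitution.
There is 1 variable to instantiate (x),  occurring in at least one literal, so different choices give different ground instances.
Number of ground instances = 2.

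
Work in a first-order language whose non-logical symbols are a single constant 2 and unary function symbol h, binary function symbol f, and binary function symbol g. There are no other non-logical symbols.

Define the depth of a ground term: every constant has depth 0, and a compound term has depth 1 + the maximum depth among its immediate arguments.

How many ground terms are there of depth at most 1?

4

Let N_k = |{terms of depth ≤ k}|. Then N_0 = 1 and N_k = 1 + N_{k-1} + N_{k-1}^2 + N_{k-1}^2 for k ≥ 1 (one summand per function symbol, arity giving the exponent).
N_0 = 1
N_1 = 1 + 1 + 1^2 + 1^2 = 4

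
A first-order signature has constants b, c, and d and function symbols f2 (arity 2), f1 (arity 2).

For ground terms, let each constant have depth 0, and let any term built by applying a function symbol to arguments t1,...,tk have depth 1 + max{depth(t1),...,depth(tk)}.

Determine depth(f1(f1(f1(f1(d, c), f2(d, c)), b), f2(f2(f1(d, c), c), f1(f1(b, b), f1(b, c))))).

4

depth(f1(d, c)) = 1 + max(0, 0) = 1
depth(f2(d, c)) = 1 + max(0, 0) = 1
depth(f1(f1(d, c), f2(d, c))) = 1 + max(1, 1) = 2
depth(f1(f1(f1(d, c), f2(d, c)), b)) = 1 + max(2, 0) = 3
depth(f2(f1(d, c), c)) = 1 + max(1, 0) = 2
depth(f1(b, b)) = 1 + max(0, 0) = 1
depth(f1(b, c)) = 1 + max(0, 0) = 1
depth(f1(f1(b, b), f1(b, c))) = 1 + max(1, 1) = 2
depth(f2(f2(f1(d, c), c), f1(f1(b, b), f1(b, c)))) = 1 + max(2, 2) = 3
depth(f1(f1(f1(f1(d, c), f2(d, c)), b), f2(f2(f1(d, c), c), f1(f1(b, b), f1(b, c))))) = 1 + max(3, 3) = 4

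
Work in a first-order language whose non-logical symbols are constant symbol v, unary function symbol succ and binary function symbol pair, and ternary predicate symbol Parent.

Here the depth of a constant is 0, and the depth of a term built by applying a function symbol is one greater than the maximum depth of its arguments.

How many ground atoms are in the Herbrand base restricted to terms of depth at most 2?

2197

First count ground terms of depth ≤ 2.
Count level by level. With function symbols succ/1, pair/2, the terms of depth ≤ k are the 1 constant together with each function applied to depth-≤(k−1) tuples, so N_k = 1 + N_{k-1} + N_{k-1}^2.
N_0 = 1
N_1 = 1 + 1 + 1^2 = 3
N_2 = 1 + 3 + 3^2 = 13
So |H| = 13.
For each predicate symbol, the number of ground atoms is |H| raised to its arity; summing:
  Parent: 13^3 = 2197
Total ground atoms: 2197.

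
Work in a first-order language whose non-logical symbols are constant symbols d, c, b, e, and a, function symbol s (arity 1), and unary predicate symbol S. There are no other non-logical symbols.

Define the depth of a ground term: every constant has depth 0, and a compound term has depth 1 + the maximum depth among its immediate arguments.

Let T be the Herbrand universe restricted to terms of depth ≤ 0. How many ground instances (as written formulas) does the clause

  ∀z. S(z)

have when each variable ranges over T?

Ground terms of depth ≤ 0:
  Let N_k count ground terms of depth at most k. Each non-constant term of depth ≤ k is some function symbol applied to depth-≤(k−1) arguments, giving N_k = 5 + N_{k-1}.
  N_0 = 5
  Explicitly: d, c, b, e, a.
So there are 5 ground terms available for substitution.
There is 1 variable to instantiate (z),  occurring in at least one literal, so different choices give different ground instances.
Number of ground instances = 5.

5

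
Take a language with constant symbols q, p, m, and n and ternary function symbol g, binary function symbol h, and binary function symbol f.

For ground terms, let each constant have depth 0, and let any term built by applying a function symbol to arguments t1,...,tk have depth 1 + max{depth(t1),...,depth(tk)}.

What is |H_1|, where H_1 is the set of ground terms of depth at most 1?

100

Let N_k = |{terms of depth ≤ k}|. Then N_0 = 4 and N_k = 4 + N_{k-1}^3 + N_{k-1}^2 + N_{k-1}^2 for k ≥ 1 (one summand per function symbol, arity giving the exponent).
N_0 = 4
N_1 = 4 + 4^3 + 4^2 + 4^2 = 100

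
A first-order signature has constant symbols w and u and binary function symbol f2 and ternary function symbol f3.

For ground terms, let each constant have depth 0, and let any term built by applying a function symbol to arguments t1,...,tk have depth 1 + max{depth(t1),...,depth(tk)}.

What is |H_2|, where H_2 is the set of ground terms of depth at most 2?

Let N_k count ground terms of depth at most k. Each non-constant term of depth ≤ k is some function symbol applied to depth-≤(k−1) arguments, giving N_k = 2 + N_{k-1}^2 + N_{k-1}^3.
N_0 = 2
N_1 = 2 + 2^2 + 2^3 = 14
N_2 = 2 + 14^2 + 14^3 = 2942

2942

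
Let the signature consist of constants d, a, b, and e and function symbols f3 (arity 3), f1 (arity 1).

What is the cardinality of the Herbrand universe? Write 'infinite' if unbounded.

The signature has at least one function symbol (f3, arity 3) and at least one constant (d).
Iterating f3 gives infinitely many distinct ground terms: d, f3(d, d, d), f3(f3(d, d, d), f3(d, d, d), f3(d, d, d)), ...
So the Herbrand universe is infinite.

infinite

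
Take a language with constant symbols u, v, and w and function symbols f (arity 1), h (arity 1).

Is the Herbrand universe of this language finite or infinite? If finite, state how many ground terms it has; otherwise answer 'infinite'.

The signature has at least one function symbol (f, arity 1) and at least one constant (u).
Iterating f gives infinitely many distinct ground terms: u, f(u), f(f(u)), ...
So the Herbrand universe is infinite.

infinite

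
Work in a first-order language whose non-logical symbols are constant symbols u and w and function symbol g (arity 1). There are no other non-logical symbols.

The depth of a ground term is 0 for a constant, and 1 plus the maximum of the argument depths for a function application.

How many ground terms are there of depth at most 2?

Count level by level. With function symbols g/1, the terms of depth ≤ k are the 2 constants together with each function applied to depth-≤(k−1) tuples, so N_k = 2 + N_{k-1}.
N_0 = 2
N_1 = 2 + 2 = 4
N_2 = 2 + 4 = 6
Explicitly: u, w, g(u), g(w), g(g(u)), g(g(w)).

6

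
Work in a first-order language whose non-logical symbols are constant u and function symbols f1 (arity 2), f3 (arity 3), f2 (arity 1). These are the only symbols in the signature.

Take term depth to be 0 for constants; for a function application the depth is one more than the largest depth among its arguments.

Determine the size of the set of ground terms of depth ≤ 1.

Count level by level. With function symbols f1/2, f3/3, f2/1, the terms of depth ≤ k are the 1 constant together with each function applied to depth-≤(k−1) tuples, so N_k = 1 + N_{k-1}^2 + N_{k-1}^3 + N_{k-1}.
N_0 = 1
N_1 = 1 + 1^2 + 1^3 + 1 = 4

4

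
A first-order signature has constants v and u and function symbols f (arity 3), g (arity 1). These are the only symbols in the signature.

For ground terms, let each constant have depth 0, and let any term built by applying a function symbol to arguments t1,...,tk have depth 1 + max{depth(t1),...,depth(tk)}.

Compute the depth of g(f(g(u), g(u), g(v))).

depth(g(u)) = 1 + depth(u) = 1 + 0 = 1
depth(g(v)) = 1 + depth(v) = 1 + 0 = 1
depth(f(g(u), g(u), g(v))) = 1 + max(1, 1, 1) = 2
depth(g(f(g(u), g(u), g(v)))) = 1 + depth(f(g(u), g(u), g(v))) = 1 + 2 = 3

3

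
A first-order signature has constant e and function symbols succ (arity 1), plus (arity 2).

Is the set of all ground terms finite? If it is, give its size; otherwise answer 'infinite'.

infinite

The signature has at least one function symbol (succ, arity 1) and at least one constant (e).
Iterating succ gives infinitely many distinct ground terms: e, succ(e), succ(succ(e)), ...
So the Herbrand universe is infinite.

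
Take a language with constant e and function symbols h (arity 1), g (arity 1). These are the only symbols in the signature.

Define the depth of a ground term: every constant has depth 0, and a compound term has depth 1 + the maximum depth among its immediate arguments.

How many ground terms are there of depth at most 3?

15

Let N_k = |{terms of depth ≤ k}|. Then N_0 = 1 and N_k = 1 + N_{k-1} + N_{k-1} for k ≥ 1 (one summand per function symbol, arity giving the exponent).
N_0 = 1
N_1 = 1 + 1 + 1 = 3
N_2 = 1 + 3 + 3 = 7
N_3 = 1 + 7 + 7 = 15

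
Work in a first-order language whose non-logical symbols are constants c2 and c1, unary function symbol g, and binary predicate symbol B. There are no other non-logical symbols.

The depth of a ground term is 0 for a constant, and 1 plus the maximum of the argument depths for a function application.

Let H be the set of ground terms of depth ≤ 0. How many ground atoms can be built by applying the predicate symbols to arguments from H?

4

First count ground terms of depth ≤ 0.
Count level by level. With function symbols g/1, the terms of depth ≤ k are the 2 constants together with each function applied to depth-≤(k−1) tuples, so N_k = 2 + N_{k-1}.
N_0 = 2
So |H| = 2.
Each predicate of arity r yields |H|^r ground atoms (one per choice of an r-tuple from H):
  B: 2^2 = 4
Total ground atoms: 4.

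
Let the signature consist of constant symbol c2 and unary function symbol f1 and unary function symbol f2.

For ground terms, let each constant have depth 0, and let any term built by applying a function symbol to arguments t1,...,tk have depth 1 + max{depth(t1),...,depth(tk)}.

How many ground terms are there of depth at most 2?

Let N_k = |{terms of depth ≤ k}|. Then N_0 = 1 and N_k = 1 + N_{k-1} + N_{k-1} for k ≥ 1 (one summand per function symbol, arity giving the exponent).
N_0 = 1
N_1 = 1 + 1 + 1 = 3
N_2 = 1 + 3 + 3 = 7

7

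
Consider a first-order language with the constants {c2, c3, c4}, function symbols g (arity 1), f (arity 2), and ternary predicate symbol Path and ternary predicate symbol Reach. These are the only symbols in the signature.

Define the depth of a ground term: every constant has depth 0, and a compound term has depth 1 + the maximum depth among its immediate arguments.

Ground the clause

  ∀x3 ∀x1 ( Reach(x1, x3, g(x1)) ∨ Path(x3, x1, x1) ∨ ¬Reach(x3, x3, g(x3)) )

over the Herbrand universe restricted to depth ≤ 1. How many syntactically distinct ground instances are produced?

Ground terms of depth ≤ 1:
  Let N_k count ground terms of depth at most k. Each non-constant term of depth ≤ k is some function symbol applied to depth-≤(k−1) arguments, giving N_k = 3 + N_{k-1} + N_{k-1}^2.
  N_0 = 3
  N_1 = 3 + 3 + 3^2 = 15
So there are 15 ground terms available for substitution.
The clause has 2 distinct variables (x3, x1), each appearing in the body. In the free term algebra distinct substitutions yield syntactically distinct ground instances.
Number of ground instances = 15^2 = 225.

225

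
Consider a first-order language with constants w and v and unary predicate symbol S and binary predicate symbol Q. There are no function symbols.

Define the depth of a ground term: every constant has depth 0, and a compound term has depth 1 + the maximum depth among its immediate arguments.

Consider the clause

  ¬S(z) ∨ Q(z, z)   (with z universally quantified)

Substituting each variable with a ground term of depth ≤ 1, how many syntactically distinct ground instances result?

Ground terms of depth ≤ 1:
  With no function symbols every ground term is a constant, so there are exactly 2 ground terms at every depth bound.
  N_0 = 2
  N_1 = 2
  Explicitly: w, v.
So there are 2 ground terms available for substitution.
The variable z ranges independently over the available ground terms, and distinct assignments produce distinct instances.
Number of ground instances = 2.

2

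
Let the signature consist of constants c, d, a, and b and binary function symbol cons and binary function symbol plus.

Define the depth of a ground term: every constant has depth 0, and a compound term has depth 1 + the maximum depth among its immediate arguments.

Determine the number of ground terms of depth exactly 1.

32

Let N_k count ground terms of depth at most k. Each non-constant term of depth ≤ k is some function symbol applied to depth-≤(k−1) arguments, giving N_k = 4 + N_{k-1}^2 + N_{k-1}^2.
N_0 = 4
N_1 = 4 + 4^2 + 4^2 = 36
Terms of depth exactly 1: N_1 − N_0 = 36 − 4 = 32.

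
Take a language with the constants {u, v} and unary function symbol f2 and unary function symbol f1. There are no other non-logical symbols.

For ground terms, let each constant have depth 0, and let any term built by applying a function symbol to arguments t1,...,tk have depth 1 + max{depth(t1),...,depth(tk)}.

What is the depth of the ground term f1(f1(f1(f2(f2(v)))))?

5

depth(f2(v)) = 1 + depth(v) = 1 + 0 = 1
depth(f2(f2(v))) = 1 + depth(f2(v)) = 1 + 1 = 2
depth(f1(f2(f2(v)))) = 1 + depth(f2(f2(v))) = 1 + 2 = 3
depth(f1(f1(f2(f2(v))))) = 1 + depth(f1(f2(f2(v)))) = 1 + 3 = 4
depth(f1(f1(f1(f2(f2(v)))))) = 1 + depth(f1(f1(f2(f2(v))))) = 1 + 4 = 5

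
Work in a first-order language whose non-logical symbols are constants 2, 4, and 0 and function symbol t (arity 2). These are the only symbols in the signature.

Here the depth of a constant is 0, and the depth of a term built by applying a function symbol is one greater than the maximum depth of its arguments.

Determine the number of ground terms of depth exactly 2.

Let N_k = |{terms of depth ≤ k}|. Then N_0 = 3 and N_k = 3 + N_{k-1}^2 for k ≥ 1 (one summand per function symbol, arity giving the exponent).
N_0 = 3
N_1 = 3 + 3^2 = 12
N_2 = 3 + 12^2 = 147
Terms of depth exactly 2: N_2 − N_1 = 147 − 12 = 135.

135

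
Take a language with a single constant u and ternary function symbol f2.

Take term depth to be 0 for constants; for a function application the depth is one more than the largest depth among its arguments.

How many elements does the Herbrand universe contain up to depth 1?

2

Write N_k for the number of ground terms of depth ≤ k. A term of depth ≤ k is either a constant or a function symbol applied to arguments of depth ≤ k−1, so N_k = 1 + N_{k-1}^3.
N_0 = 1
N_1 = 1 + 1^3 = 2
Explicitly: u, f2(u, u, u).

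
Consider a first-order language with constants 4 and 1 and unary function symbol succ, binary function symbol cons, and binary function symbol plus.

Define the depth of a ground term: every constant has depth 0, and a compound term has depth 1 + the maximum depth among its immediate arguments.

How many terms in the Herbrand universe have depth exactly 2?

Let N_k = |{terms of depth ≤ k}|. Then N_0 = 2 and N_k = 2 + N_{k-1} + N_{k-1}^2 + N_{k-1}^2 for k ≥ 1 (one summand per function symbol, arity giving the exponent).
N_0 = 2
N_1 = 2 + 2 + 2^2 + 2^2 = 12
N_2 = 2 + 12 + 12^2 + 12^2 = 302
Terms of depth exactly 2: N_2 − N_1 = 302 − 12 = 290.

290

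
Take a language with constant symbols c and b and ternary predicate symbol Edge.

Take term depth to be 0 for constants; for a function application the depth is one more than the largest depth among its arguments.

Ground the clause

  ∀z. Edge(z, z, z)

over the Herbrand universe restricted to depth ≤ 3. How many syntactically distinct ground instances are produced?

Ground terms of depth ≤ 3:
  With no function symbols every ground term is a constant, so there are exactly 2 ground terms at every depth bound.
  N_0 = 2
  N_1 = 2
  N_2 = 2
  N_3 = 2
So there are 2 ground terms available for substitution.
The variable z ranges independently over the available ground terms, and distinct assignments produce distinct instances.
Number of ground instances = 2.

2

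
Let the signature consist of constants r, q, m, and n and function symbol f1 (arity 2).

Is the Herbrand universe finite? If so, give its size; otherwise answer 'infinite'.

infinite

The signature has at least one function symbol (f1, arity 2) and at least one constant (r).
Iterating f1 gives infinitely many distinct ground terms: r, f1(r, r), f1(f1(r, r), f1(r, r)), ...
So the Herbrand universe is infinite.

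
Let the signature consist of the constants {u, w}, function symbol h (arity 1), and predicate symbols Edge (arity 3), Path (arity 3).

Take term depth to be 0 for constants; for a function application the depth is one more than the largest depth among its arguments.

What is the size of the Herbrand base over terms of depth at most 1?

128

First count ground terms of depth ≤ 1.
Write N_k for the number of ground terms of depth ≤ k. A term of depth ≤ k is either a constant or a function symbol applied to arguments of depth ≤ k−1, so N_k = 2 + N_{k-1}.
N_0 = 2
N_1 = 2 + 2 = 4
So |H| = 4.
Each predicate of arity r yields |H|^r ground atoms (one per choice of an r-tuple from H):
  Edge: 4^3 = 64;  Path: 4^3 = 64
Total ground atoms: 64 + 64 = 128.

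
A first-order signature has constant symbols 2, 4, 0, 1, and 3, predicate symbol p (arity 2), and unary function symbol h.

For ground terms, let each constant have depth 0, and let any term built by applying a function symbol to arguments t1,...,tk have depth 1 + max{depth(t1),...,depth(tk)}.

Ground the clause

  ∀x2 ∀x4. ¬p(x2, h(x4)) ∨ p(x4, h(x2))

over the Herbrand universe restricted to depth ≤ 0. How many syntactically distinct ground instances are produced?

Ground terms of depth ≤ 0:
  Write N_k for the number of ground terms of depth ≤ k. A term of depth ≤ k is either a constant or a function symbol applied to arguments of depth ≤ k−1, so N_k = 5 + N_{k-1}.
  N_0 = 5
  Explicitly: 2, 4, 0, 1, 3.
So there are 5 ground terms available for substitution.
The body mentions every one of the 2 quantified variables; since ground terms form a free algebra, no two substitutions collapse to the same formula.
Number of ground instances = 5^2 = 25.

25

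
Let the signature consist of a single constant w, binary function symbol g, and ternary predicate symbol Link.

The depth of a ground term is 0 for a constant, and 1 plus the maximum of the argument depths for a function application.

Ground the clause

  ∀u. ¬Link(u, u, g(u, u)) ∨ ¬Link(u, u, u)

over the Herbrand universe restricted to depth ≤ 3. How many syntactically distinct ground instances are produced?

Ground terms of depth ≤ 3:
  Count level by level. With function symbols g/2, the terms of depth ≤ k are the 1 constant together with each function applied to depth-≤(k−1) tuples, so N_k = 1 + N_{k-1}^2.
  N_0 = 1
  N_1 = 1 + 1^2 = 2
  N_2 = 1 + 2^2 = 5
  N_3 = 1 + 5^2 = 26
So there are 26 ground terms available for substitution.
There is 1 variable to instantiate (u),  occurring in at least one literal, so different choices give different ground instances.
Number of ground instances = 26.

26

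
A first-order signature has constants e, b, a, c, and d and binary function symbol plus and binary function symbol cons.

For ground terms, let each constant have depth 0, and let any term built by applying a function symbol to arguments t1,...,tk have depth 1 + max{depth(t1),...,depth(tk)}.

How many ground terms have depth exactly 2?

6000

Let N_k count ground terms of depth at most k. Each non-constant term of depth ≤ k is some function symbol applied to depth-≤(k−1) arguments, giving N_k = 5 + N_{k-1}^2 + N_{k-1}^2.
N_0 = 5
N_1 = 5 + 5^2 + 5^2 = 55
N_2 = 5 + 55^2 + 55^2 = 6055
Terms of depth exactly 2: N_2 − N_1 = 6055 − 55 = 6000.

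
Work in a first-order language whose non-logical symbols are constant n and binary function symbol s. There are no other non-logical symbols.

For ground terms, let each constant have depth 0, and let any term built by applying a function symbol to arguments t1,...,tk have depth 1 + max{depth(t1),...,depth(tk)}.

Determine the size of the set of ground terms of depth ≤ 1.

Write N_k for the number of ground terms of depth ≤ k. A term of depth ≤ k is either a constant or a function symbol applied to arguments of depth ≤ k−1, so N_k = 1 + N_{k-1}^2.
N_0 = 1
N_1 = 1 + 1^2 = 2

2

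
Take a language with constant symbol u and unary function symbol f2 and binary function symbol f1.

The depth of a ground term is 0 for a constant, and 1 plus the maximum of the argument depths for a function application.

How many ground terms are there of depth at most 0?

1

Write N_k for the number of ground terms of depth ≤ k. A term of depth ≤ k is either a constant or a function symbol applied to arguments of depth ≤ k−1, so N_k = 1 + N_{k-1} + N_{k-1}^2.
N_0 = 1
Explicitly: u.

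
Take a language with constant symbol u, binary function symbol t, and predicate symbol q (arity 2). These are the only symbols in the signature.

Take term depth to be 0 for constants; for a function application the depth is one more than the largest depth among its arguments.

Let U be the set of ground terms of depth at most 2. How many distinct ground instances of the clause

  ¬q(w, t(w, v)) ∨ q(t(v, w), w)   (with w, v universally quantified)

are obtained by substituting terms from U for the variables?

25

Ground terms of depth ≤ 2:
  Count level by level. With function symbols t/2, the terms of depth ≤ k are the 1 constant together with each function applied to depth-≤(k−1) tuples, so N_k = 1 + N_{k-1}^2.
  N_0 = 1
  N_1 = 1 + 1^2 = 2
  N_2 = 1 + 2^2 = 5
  Explicitly: u, t(u, u), t(u, t(u, u)), t(t(u, u), u), t(t(u, u), t(u, u)).
So there are 5 ground terms available for substitution.
There are 2 variables to instantiate (w, v), each occurring in at least one literal, so different choices give different ground instances.
Number of ground instances = 5^2 = 25.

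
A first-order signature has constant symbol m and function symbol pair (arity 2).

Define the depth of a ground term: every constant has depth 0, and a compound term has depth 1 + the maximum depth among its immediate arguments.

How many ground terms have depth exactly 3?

Write N_k for the number of ground terms of depth ≤ k. A term of depth ≤ k is either a constant or a function symbol applied to arguments of depth ≤ k−1, so N_k = 1 + N_{k-1}^2.
N_0 = 1
N_1 = 1 + 1^2 = 2
N_2 = 1 + 2^2 = 5
N_3 = 1 + 5^2 = 26
Terms of depth exactly 3: N_3 − N_2 = 26 − 5 = 21.

21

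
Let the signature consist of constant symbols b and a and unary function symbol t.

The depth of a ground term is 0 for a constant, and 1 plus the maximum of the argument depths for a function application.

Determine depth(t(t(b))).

depth(t(b)) = 1 + depth(b) = 1 + 0 = 1
depth(t(t(b))) = 1 + depth(t(b)) = 1 + 1 = 2

2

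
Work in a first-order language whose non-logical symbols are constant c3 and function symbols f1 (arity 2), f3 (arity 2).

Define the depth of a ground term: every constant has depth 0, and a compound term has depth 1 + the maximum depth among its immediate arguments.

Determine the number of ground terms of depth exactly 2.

If N_k denotes the number of depth-≤k ground terms, the 1 constant gives N_0 = 1, and each function symbol of arity r contributes N_{k-1}^r new terms at level k: N_k = 1 + N_{k-1}^2 + N_{k-1}^2.
N_0 = 1
N_1 = 1 + 1^2 + 1^2 = 3
N_2 = 1 + 3^2 + 3^2 = 19
Terms of depth exactly 2: N_2 − N_1 = 19 − 3 = 16.

16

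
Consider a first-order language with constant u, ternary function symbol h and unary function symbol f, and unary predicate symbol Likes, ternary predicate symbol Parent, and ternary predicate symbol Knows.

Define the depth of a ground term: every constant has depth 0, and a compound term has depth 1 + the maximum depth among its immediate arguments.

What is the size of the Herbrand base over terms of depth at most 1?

57

First count ground terms of depth ≤ 1.
Write N_k for the number of ground terms of depth ≤ k. A term of depth ≤ k is either a constant or a function symbol applied to arguments of depth ≤ k−1, so N_k = 1 + N_{k-1}^3 + N_{k-1}.
N_0 = 1
N_1 = 1 + 1^3 + 1 = 3
Explicitly: u, h(u, u, u), f(u).
So |H| = 3.
For each predicate symbol, the number of ground atoms is |H| raised to its arity; summing:
  Likes: 3;  Parent: 3^3 = 27;  Knows: 3^3 = 27
Total ground atoms: 3 + 27 + 27 = 57.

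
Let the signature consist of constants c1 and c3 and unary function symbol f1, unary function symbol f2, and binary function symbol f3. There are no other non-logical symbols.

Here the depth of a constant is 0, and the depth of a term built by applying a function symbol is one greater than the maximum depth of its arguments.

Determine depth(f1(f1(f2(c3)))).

depth(f2(c3)) = 1 + depth(c3) = 1 + 0 = 1
depth(f1(f2(c3))) = 1 + depth(f2(c3)) = 1 + 1 = 2
depth(f1(f1(f2(c3)))) = 1 + depth(f1(f2(c3))) = 1 + 2 = 3

3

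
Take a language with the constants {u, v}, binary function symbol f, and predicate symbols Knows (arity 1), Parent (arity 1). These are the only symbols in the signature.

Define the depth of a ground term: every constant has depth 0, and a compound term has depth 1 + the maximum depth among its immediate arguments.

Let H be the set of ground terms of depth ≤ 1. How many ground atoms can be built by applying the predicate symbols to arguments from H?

12

First count ground terms of depth ≤ 1.
Let N_k = |{terms of depth ≤ k}|. Then N_0 = 2 and N_k = 2 + N_{k-1}^2 for k ≥ 1 (one summand per function symbol, arity giving the exponent).
N_0 = 2
N_1 = 2 + 2^2 = 6
Explicitly: u, v, f(u, u), f(u, v), f(v, u), f(v, v).
So |H| = 6.
A ground atom is a predicate applied to a tuple of terms from H, so the count is the sum over predicates of |H|^arity:
  Knows: 6;  Parent: 6
Total ground atoms: 6 + 6 = 12.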